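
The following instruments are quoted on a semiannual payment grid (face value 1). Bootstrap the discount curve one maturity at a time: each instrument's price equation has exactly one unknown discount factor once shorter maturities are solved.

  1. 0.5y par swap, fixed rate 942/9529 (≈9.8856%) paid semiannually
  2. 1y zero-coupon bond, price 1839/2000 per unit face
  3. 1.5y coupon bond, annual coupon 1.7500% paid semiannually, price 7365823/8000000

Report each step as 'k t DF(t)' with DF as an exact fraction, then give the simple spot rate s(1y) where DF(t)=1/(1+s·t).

step 1 [0.5y] swap r/2=471/9529: DF=(1 − 471/9529·(0))/(1+471/9529) = 9529/10000 ≈ 0.952900
step 2 [1y] zero: DF = P = 1839/2000 ≈ 0.919500
step 3 [1.5y] bond c/2=7/800: DF=(7365823/8000000 − 7/800·(0.952900+0.919500))/(1+7/800) = 1793/2000 ≈ 0.896500

1 1/2 9529/10000
2 1 1839/2000
3 3/2 1793/2000
s(1y) = (1/(1839/2000) − 1)/(1) = 161/1839 ≈ 8.7548%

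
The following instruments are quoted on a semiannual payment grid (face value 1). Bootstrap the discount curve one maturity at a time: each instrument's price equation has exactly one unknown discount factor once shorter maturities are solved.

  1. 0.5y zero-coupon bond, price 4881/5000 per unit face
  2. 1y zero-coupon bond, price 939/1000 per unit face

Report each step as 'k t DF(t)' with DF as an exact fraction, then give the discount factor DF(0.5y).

step 1 [0.5y] zero: DF = P = 4881/5000 ≈ 0.976200
step 2 [1y] zero: DF = P = 939/1000 ≈ 0.939000

1 1/2 4881/5000
2 1 939/1000
DF(0.5y) = 4881/5000 ≈ 0.976200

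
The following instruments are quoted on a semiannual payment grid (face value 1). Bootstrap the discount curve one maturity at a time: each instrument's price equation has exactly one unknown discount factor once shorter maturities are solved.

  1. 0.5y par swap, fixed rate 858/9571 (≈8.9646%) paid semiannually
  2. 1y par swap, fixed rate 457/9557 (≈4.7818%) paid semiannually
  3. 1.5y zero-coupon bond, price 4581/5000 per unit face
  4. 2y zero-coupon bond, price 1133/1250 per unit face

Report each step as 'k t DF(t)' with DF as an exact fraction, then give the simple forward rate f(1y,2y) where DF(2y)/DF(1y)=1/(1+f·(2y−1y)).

step 1 [0.5y] swap r/2=429/9571: DF=(1 − 429/9571·(0))/(1+429/9571) = 9571/10000 ≈ 0.957100
step 2 [1y] swap r/2=457/19114: DF=(1 − 457/19114·(0.957100))/(1+457/19114) = 9543/10000 ≈ 0.954300
step 3 [1.5y] zero: DF = P = 4581/5000 ≈ 0.916200
step 4 [2y] zero: DF = P = 1133/1250 ≈ 0.906400

1 1/2 9571/10000
2 1 9543/10000
3 3/2 4581/5000
4 2 1133/1250
f(1y,2y) = ((9543/10000)/(1133/1250) − 1)/(1) = 479/9064 ≈ 5.2846%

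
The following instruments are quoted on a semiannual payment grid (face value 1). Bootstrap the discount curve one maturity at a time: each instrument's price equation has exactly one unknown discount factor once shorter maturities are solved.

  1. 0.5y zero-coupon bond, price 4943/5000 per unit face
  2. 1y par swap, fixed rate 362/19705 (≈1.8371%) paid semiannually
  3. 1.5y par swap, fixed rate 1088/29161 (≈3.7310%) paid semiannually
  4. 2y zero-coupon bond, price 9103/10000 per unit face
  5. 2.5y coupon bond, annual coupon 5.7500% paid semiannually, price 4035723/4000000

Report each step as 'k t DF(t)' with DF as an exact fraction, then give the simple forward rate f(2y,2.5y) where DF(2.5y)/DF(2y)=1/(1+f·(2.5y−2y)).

step 1 [0.5y] zero: DF = P = 4943/5000 ≈ 0.988600
step 2 [1y] swap r/2=181/19705: DF=(1 − 181/19705·(0.988600))/(1+181/19705) = 9819/10000 ≈ 0.981900
step 3 [1.5y] swap r/2=544/29161: DF=(1 − 544/29161·(0.988600+0.981900))/(1+544/29161) = 591/625 ≈ 0.945600
step 4 [2y] zero: DF = P = 9103/10000 ≈ 0.910300
step 5 [2.5y] bond c/2=23/800: DF=(4035723/4000000 − 23/800·(0.988600+0.981900+0.945600+0.910300))/(1+23/800) = 4369/5000 ≈ 0.873800

1 1/2 4943/5000
2 1 9819/10000
3 3/2 591/625
4 2 9103/10000
5 5/2 4369/5000
f(2y,2.5y) = ((9103/10000)/(4369/5000) − 1)/(1/2) = 365/4369 ≈ 8.3543%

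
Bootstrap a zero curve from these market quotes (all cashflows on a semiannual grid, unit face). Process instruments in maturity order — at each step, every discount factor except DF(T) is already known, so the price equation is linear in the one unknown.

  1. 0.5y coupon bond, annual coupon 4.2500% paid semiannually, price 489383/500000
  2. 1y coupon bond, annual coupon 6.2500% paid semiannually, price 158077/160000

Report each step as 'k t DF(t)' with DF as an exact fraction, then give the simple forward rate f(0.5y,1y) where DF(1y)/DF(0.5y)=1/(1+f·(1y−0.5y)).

1 1/2 599/625
2 1 929/1000
f(0.5y,1y) = ((599/625)/(929/1000) − 1)/(1/2) = 294/4645 ≈ 6.3294%

step 1 [0.5y] bond c/2=17/800: DF=(489383/500000 − 17/800·(0))/(1+17/800) = 599/625 ≈ 0.958400
step 2 [1y] bond c/2=1/32: DF=(158077/160000 − 1/32·(0.958400))/(1+1/32) = 929/1000 ≈ 0.929000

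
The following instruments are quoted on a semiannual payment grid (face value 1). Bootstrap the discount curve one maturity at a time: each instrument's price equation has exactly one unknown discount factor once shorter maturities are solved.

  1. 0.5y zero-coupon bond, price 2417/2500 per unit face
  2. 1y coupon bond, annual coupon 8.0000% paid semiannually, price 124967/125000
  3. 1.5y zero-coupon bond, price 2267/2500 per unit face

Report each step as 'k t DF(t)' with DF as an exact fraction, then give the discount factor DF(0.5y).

1 1/2 2417/2500
2 1 9241/10000
3 3/2 2267/2500
DF(0.5y) = 2417/2500 ≈ 0.966800

step 1 [0.5y] zero: DF = P = 2417/2500 ≈ 0.966800
step 2 [1y] bond c/2=1/25: DF=(124967/125000 − 1/25·(0.966800))/(1+1/25) = 9241/10000 ≈ 0.924100
step 3 [1.5y] zero: DF = P = 2267/2500 ≈ 0.906800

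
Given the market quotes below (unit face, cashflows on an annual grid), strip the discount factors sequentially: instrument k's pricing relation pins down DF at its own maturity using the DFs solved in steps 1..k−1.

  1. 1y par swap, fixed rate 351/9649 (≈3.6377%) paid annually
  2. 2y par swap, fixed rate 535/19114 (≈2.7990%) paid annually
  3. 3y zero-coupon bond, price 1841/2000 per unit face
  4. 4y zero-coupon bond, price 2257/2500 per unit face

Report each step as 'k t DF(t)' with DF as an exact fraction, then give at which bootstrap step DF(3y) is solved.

step 1 [1y] swap r/1=351/9649: DF=(1 − 351/9649·(0))/(1+351/9649) = 9649/10000 ≈ 0.964900
step 2 [2y] swap r/1=535/19114: DF=(1 − 535/19114·(0.964900))/(1+535/19114) = 1893/2000 ≈ 0.946500
step 3 [3y] zero: DF = P = 1841/2000 ≈ 0.920500
step 4 [4y] zero: DF = P = 2257/2500 ≈ 0.902800

1 1 9649/10000
2 2 1893/2000
3 3 1841/2000
4 4 2257/2500
DF(3y) is solved at step 3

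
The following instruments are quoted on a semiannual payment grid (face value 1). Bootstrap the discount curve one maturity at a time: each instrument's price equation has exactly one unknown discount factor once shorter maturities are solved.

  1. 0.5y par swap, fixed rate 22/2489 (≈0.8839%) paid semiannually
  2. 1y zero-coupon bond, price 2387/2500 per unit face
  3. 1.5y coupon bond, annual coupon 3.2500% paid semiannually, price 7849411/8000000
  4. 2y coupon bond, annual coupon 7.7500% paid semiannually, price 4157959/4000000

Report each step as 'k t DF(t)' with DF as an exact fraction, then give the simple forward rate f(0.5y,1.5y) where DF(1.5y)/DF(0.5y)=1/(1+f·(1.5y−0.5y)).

step 1 [0.5y] swap r/2=11/2489: DF=(1 − 11/2489·(0))/(1+11/2489) = 2489/2500 ≈ 0.995600
step 2 [1y] zero: DF = P = 2387/2500 ≈ 0.954800
step 3 [1.5y] bond c/2=13/800: DF=(7849411/8000000 − 13/800·(0.995600+0.954800))/(1+13/800) = 9343/10000 ≈ 0.934300
step 4 [2y] bond c/2=31/800: DF=(4157959/4000000 − 31/800·(0.995600+0.954800+0.934300))/(1+31/800) = 8931/10000 ≈ 0.893100

1 1/2 2489/2500
2 1 2387/2500
3 3/2 9343/10000
4 2 8931/10000
f(0.5y,1.5y) = ((2489/2500)/(9343/10000) − 1)/(1) = 613/9343 ≈ 6.5611%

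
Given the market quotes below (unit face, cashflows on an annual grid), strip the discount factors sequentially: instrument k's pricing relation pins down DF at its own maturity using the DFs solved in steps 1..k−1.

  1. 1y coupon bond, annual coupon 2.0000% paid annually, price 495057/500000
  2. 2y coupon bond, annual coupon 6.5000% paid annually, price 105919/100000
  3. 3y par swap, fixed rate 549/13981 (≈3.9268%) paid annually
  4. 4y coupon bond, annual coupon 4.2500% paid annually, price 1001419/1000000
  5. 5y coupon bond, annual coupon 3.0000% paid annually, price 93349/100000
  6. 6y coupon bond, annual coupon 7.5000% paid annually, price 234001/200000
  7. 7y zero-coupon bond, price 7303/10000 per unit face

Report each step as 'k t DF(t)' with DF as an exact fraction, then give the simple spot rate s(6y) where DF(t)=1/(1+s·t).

step 1 [1y] bond c/1=1/50: DF=(495057/500000 − 1/50·(0))/(1+1/50) = 9707/10000 ≈ 0.970700
step 2 [2y] bond c/1=13/200: DF=(105919/100000 − 13/200·(0.970700))/(1+13/200) = 9353/10000 ≈ 0.935300
step 3 [3y] swap r/1=549/13981: DF=(1 − 549/13981·(0.970700+0.935300))/(1+549/13981) = 4451/5000 ≈ 0.890200
step 4 [4y] bond c/1=17/400: DF=(1001419/1000000 − 17/400·(0.970700+0.935300+0.890200))/(1+17/400) = 4233/5000 ≈ 0.846600
step 5 [5y] bond c/1=3/100: DF=(93349/100000 − 3/100·(0.970700+0.935300+0.890200+0.846600))/(1+3/100) = 4001/5000 ≈ 0.800200
step 6 [6y] bond c/1=3/40: DF=(234001/200000 − 3/40·(0.970700+0.935300+0.890200+0.846600+0.800200))/(1+3/40) = 973/1250 ≈ 0.778400
step 7 [7y] zero: DF = P = 7303/10000 ≈ 0.730300

1 1 9707/10000
2 2 9353/10000
3 3 4451/5000
4 4 4233/5000
5 5 4001/5000
6 6 973/1250
7 7 7303/10000
s(6y) = (1/(973/1250) − 1)/(6) = 277/5838 ≈ 4.7448%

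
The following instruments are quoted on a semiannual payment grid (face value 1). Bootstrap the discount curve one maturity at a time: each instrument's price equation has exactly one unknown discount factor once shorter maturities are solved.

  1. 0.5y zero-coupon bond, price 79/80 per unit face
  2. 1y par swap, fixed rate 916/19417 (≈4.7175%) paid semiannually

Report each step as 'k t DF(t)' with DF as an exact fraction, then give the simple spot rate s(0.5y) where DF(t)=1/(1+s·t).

step 1 [0.5y] zero: DF = P = 79/80 ≈ 0.987500
step 2 [1y] swap r/2=458/19417: DF=(1 − 458/19417·(0.987500))/(1+458/19417) = 4771/5000 ≈ 0.954200

1 1/2 79/80
2 1 4771/5000
s(0.5y) = (1/(79/80) − 1)/(1/2) = 2/79 ≈ 2.5316%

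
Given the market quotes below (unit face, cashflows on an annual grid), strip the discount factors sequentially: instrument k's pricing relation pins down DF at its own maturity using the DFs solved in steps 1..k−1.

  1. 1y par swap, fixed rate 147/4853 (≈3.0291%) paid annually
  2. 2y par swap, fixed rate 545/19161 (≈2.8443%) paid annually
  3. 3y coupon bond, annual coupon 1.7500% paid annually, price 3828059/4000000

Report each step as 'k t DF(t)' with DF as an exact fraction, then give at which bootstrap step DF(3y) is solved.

1 1 4853/5000
2 2 1891/2000
3 3 2269/2500
DF(3y) is solved at step 3

step 1 [1y] swap r/1=147/4853: DF=(1 − 147/4853·(0))/(1+147/4853) = 4853/5000 ≈ 0.970600
step 2 [2y] swap r/1=545/19161: DF=(1 − 545/19161·(0.970600))/(1+545/19161) = 1891/2000 ≈ 0.945500
step 3 [3y] bond c/1=7/400: DF=(3828059/4000000 − 7/400·(0.970600+0.945500))/(1+7/400) = 2269/2500 ≈ 0.907600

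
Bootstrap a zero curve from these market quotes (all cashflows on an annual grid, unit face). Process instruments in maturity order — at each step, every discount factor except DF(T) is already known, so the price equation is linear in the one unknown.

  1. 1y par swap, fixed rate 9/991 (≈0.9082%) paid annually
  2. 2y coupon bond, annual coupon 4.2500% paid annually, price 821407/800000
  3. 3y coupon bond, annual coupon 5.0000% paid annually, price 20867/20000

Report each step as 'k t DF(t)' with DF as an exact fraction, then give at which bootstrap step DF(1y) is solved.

step 1 [1y] swap r/1=9/991: DF=(1 − 9/991·(0))/(1+9/991) = 991/1000 ≈ 0.991000
step 2 [2y] bond c/1=17/400: DF=(821407/800000 − 17/400·(0.991000))/(1+17/400) = 1889/2000 ≈ 0.944500
step 3 [3y] bond c/1=1/20: DF=(20867/20000 − 1/20·(0.991000+0.944500))/(1+1/20) = 1803/2000 ≈ 0.901500

1 1 991/1000
2 2 1889/2000
3 3 1803/2000
DF(1y) is solved at step 1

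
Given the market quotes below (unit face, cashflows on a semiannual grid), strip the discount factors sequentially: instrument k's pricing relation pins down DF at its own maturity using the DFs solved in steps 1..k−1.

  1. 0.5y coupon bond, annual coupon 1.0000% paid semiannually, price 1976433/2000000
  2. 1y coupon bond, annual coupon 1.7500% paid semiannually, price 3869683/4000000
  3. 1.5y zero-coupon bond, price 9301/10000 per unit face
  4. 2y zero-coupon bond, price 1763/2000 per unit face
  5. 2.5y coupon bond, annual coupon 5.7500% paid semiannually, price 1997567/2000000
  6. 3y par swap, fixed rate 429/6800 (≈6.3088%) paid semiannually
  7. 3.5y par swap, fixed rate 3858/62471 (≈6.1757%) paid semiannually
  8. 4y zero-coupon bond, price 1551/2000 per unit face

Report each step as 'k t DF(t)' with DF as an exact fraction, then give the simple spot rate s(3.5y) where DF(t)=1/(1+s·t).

step 1 [0.5y] bond c/2=1/200: DF=(1976433/2000000 − 1/200·(0))/(1+1/200) = 9833/10000 ≈ 0.983300
step 2 [1y] bond c/2=7/800: DF=(3869683/4000000 − 7/800·(0.983300))/(1+7/800) = 1901/2000 ≈ 0.950500
step 3 [1.5y] zero: DF = P = 9301/10000 ≈ 0.930100
step 4 [2y] zero: DF = P = 1763/2000 ≈ 0.881500
step 5 [2.5y] bond c/2=23/800: DF=(1997567/2000000 − 23/800·(0.983300+0.950500+0.930100+0.881500))/(1+23/800) = 4331/5000 ≈ 0.866200
step 6 [3y] swap r/2=429/13600: DF=(1 − 429/13600·(0.983300+0.950500+0.930100+0.881500+0.866200))/(1+429/13600) = 2071/2500 ≈ 0.828400
step 7 [3.5y] swap r/2=1929/62471: DF=(1 − 1929/62471·(0.983300+0.950500+0.930100+0.881500+0.866200+0.828400))/(1+1929/62471) = 8071/10000 ≈ 0.807100
step 8 [4y] zero: DF = P = 1551/2000 ≈ 0.775500

1 1/2 9833/10000
2 1 1901/2000
3 3/2 9301/10000
4 2 1763/2000
5 5/2 4331/5000
6 3 2071/2500
7 7/2 8071/10000
8 4 1551/2000
s(3.5y) = (1/(8071/10000) − 1)/(7/2) = 3858/56497 ≈ 6.8287%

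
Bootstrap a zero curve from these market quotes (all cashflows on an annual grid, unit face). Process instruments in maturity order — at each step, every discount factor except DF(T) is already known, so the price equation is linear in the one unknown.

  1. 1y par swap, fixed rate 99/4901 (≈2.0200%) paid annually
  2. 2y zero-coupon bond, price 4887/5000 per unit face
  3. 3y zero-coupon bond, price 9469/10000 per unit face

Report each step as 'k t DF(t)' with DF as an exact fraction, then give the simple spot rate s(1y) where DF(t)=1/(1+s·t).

step 1 [1y] swap r/1=99/4901: DF=(1 − 99/4901·(0))/(1+99/4901) = 4901/5000 ≈ 0.980200
step 2 [2y] zero: DF = P = 4887/5000 ≈ 0.977400
step 3 [3y] zero: DF = P = 9469/10000 ≈ 0.946900

1 1 4901/5000
2 2 4887/5000
3 3 9469/10000
s(1y) = (1/(4901/5000) − 1)/(1) = 99/4901 ≈ 2.0200%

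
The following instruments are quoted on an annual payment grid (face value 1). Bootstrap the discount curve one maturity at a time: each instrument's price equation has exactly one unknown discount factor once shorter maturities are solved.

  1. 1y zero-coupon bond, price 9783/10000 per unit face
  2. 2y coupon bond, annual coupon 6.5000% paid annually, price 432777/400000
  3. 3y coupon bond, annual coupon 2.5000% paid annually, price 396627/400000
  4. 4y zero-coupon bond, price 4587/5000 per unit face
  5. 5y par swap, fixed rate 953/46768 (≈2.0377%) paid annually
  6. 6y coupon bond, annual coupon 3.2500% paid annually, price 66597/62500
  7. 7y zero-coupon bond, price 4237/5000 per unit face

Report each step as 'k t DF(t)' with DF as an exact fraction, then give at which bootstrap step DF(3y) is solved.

1 1 9783/10000
2 2 4781/5000
3 3 4601/5000
4 4 4587/5000
5 5 9047/10000
6 6 553/625
7 7 4237/5000
DF(3y) is solved at step 3

step 1 [1y] zero: DF = P = 9783/10000 ≈ 0.978300
step 2 [2y] bond c/1=13/200: DF=(432777/400000 − 13/200·(0.978300))/(1+13/200) = 4781/5000 ≈ 0.956200
step 3 [3y] bond c/1=1/40: DF=(396627/400000 − 1/40·(0.978300+0.956200))/(1+1/40) = 4601/5000 ≈ 0.920200
step 4 [4y] zero: DF = P = 4587/5000 ≈ 0.917400
step 5 [5y] swap r/1=953/46768: DF=(1 − 953/46768·(0.978300+0.956200+0.920200+0.917400))/(1+953/46768) = 9047/10000 ≈ 0.904700
step 6 [6y] bond c/1=13/400: DF=(66597/62500 − 13/400·(0.978300+0.956200+0.920200+0.917400+0.904700))/(1+13/400) = 553/625 ≈ 0.884800
step 7 [7y] zero: DF = P = 4237/5000 ≈ 0.847400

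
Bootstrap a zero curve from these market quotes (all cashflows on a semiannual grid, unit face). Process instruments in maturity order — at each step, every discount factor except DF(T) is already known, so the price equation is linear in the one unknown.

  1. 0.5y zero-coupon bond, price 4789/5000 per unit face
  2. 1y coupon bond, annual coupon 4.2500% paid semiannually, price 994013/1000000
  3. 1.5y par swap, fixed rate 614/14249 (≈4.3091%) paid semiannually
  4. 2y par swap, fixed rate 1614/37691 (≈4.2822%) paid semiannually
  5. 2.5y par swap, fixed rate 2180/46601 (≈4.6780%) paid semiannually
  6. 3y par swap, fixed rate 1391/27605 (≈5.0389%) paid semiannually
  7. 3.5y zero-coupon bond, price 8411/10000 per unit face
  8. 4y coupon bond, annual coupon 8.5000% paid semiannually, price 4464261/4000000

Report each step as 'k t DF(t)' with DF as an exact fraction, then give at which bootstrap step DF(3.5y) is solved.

1 1/2 4789/5000
2 1 4767/5000
3 3/2 4693/5000
4 2 9193/10000
5 5/2 891/1000
6 3 8609/10000
7 7/2 8411/10000
8 4 507/625
DF(3.5y) is solved at step 7

step 1 [0.5y] zero: DF = P = 4789/5000 ≈ 0.957800
step 2 [1y] bond c/2=17/800: DF=(994013/1000000 − 17/800·(0.957800))/(1+17/800) = 4767/5000 ≈ 0.953400
step 3 [1.5y] swap r/2=307/14249: DF=(1 − 307/14249·(0.957800+0.953400))/(1+307/14249) = 4693/5000 ≈ 0.938600
step 4 [2y] swap r/2=807/37691: DF=(1 − 807/37691·(0.957800+0.953400+0.938600))/(1+807/37691) = 9193/10000 ≈ 0.919300
step 5 [2.5y] swap r/2=1090/46601: DF=(1 − 1090/46601·(0.957800+0.953400+0.938600+0.919300))/(1+1090/46601) = 891/1000 ≈ 0.891000
step 6 [3y] swap r/2=1391/55210: DF=(1 − 1391/55210·(0.957800+0.953400+0.938600+0.919300+0.891000))/(1+1391/55210) = 8609/10000 ≈ 0.860900
step 7 [3.5y] zero: DF = P = 8411/10000 ≈ 0.841100
step 8 [4y] bond c/2=17/400: DF=(4464261/4000000 − 17/400·(0.957800+0.953400+0.938600+0.919300+0.891000+0.860900+0.841100))/(1+17/400) = 507/625 ≈ 0.811200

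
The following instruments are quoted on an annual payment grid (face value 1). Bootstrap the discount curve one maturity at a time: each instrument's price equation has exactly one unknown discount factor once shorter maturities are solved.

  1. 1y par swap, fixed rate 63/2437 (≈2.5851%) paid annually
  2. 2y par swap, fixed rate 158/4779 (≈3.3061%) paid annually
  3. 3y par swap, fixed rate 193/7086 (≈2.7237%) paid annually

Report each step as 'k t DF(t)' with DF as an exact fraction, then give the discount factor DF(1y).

step 1 [1y] swap r/1=63/2437: DF=(1 − 63/2437·(0))/(1+63/2437) = 2437/2500 ≈ 0.974800
step 2 [2y] swap r/1=158/4779: DF=(1 − 158/4779·(0.974800))/(1+158/4779) = 1171/1250 ≈ 0.936800
step 3 [3y] swap r/1=193/7086: DF=(1 − 193/7086·(0.974800+0.936800))/(1+193/7086) = 2307/2500 ≈ 0.922800

1 1 2437/2500
2 2 1171/1250
3 3 2307/2500
DF(1y) = 2437/2500 ≈ 0.974800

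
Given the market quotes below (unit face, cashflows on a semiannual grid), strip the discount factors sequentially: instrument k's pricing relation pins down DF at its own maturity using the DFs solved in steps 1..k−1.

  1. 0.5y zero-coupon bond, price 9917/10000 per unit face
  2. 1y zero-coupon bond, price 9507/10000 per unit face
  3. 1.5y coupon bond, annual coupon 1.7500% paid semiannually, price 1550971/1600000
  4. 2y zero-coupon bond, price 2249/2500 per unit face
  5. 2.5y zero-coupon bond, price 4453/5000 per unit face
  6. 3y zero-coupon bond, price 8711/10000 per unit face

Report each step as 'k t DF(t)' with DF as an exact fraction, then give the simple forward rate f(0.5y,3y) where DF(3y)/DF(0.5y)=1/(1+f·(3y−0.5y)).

step 1 [0.5y] zero: DF = P = 9917/10000 ≈ 0.991700
step 2 [1y] zero: DF = P = 9507/10000 ≈ 0.950700
step 3 [1.5y] bond c/2=7/800: DF=(1550971/1600000 − 7/800·(0.991700+0.950700))/(1+7/800) = 9441/10000 ≈ 0.944100
step 4 [2y] zero: DF = P = 2249/2500 ≈ 0.899600
step 5 [2.5y] zero: DF = P = 4453/5000 ≈ 0.890600
step 6 [3y] zero: DF = P = 8711/10000 ≈ 0.871100

1 1/2 9917/10000
2 1 9507/10000
3 3/2 9441/10000
4 2 2249/2500
5 5/2 4453/5000
6 3 8711/10000
f(0.5y,3y) = ((9917/10000)/(8711/10000) − 1)/(5/2) = 2412/43555 ≈ 5.5378%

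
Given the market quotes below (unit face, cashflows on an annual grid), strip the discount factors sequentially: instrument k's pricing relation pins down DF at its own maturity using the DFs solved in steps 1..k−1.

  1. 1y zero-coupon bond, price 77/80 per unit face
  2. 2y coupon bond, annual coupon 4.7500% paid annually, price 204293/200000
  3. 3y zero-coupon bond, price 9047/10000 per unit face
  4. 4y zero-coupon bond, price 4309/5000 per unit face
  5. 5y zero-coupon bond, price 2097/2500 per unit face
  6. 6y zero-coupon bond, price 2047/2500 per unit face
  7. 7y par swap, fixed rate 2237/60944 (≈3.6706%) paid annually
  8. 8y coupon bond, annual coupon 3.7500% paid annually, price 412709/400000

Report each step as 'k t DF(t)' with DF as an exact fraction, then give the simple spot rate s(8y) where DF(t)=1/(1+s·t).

1 1 77/80
2 2 1863/2000
3 3 9047/10000
4 4 4309/5000
5 5 2097/2500
6 6 2047/2500
7 7 7763/10000
8 8 3871/5000
s(8y) = (1/(3871/5000) − 1)/(8) = 1129/30968 ≈ 3.6457%

step 1 [1y] zero: DF = P = 77/80 ≈ 0.962500
step 2 [2y] bond c/1=19/400: DF=(204293/200000 − 19/400·(0.962500))/(1+19/400) = 1863/2000 ≈ 0.931500
step 3 [3y] zero: DF = P = 9047/10000 ≈ 0.904700
step 4 [4y] zero: DF = P = 4309/5000 ≈ 0.861800
step 5 [5y] zero: DF = P = 2097/2500 ≈ 0.838800
step 6 [6y] zero: DF = P = 2047/2500 ≈ 0.818800
step 7 [7y] swap r/1=2237/60944: DF=(1 − 2237/60944·(0.962500+0.931500+0.904700+0.861800+0.838800+0.818800))/(1+2237/60944) = 7763/10000 ≈ 0.776300
step 8 [8y] bond c/1=3/80: DF=(412709/400000 − 3/80·(0.962500+0.931500+0.904700+0.861800+0.838800+0.818800+0.776300))/(1+3/80) = 3871/5000 ≈ 0.774200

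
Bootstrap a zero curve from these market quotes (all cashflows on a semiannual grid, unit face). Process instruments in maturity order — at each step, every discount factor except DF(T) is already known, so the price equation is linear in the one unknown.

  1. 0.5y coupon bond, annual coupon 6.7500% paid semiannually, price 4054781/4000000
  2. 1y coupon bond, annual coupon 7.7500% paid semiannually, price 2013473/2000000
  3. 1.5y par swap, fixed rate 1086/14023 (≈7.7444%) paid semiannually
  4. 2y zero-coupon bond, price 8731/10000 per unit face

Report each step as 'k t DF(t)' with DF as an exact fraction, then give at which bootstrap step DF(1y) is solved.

step 1 [0.5y] bond c/2=27/800: DF=(4054781/4000000 − 27/800·(0))/(1+27/800) = 4903/5000 ≈ 0.980600
step 2 [1y] bond c/2=31/800: DF=(2013473/2000000 − 31/800·(0.980600))/(1+31/800) = 4663/5000 ≈ 0.932600
step 3 [1.5y] swap r/2=543/14023: DF=(1 − 543/14023·(0.980600+0.932600))/(1+543/14023) = 4457/5000 ≈ 0.891400
step 4 [2y] zero: DF = P = 8731/10000 ≈ 0.873100

1 1/2 4903/5000
2 1 4663/5000
3 3/2 4457/5000
4 2 8731/10000
DF(1y) is solved at step 2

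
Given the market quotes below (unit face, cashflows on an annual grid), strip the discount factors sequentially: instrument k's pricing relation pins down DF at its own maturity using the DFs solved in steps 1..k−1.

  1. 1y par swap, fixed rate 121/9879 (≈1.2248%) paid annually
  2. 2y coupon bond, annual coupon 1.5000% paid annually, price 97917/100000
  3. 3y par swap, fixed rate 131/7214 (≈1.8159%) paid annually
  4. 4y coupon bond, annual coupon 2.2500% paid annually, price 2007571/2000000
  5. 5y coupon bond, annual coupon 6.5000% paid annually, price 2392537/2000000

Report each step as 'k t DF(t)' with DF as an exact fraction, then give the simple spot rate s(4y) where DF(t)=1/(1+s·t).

step 1 [1y] swap r/1=121/9879: DF=(1 − 121/9879·(0))/(1+121/9879) = 9879/10000 ≈ 0.987900
step 2 [2y] bond c/1=3/200: DF=(97917/100000 − 3/200·(0.987900))/(1+3/200) = 9501/10000 ≈ 0.950100
step 3 [3y] swap r/1=131/7214: DF=(1 − 131/7214·(0.987900+0.950100))/(1+131/7214) = 2369/2500 ≈ 0.947600
step 4 [4y] bond c/1=9/400: DF=(2007571/2000000 − 9/400·(0.987900+0.950100+0.947600))/(1+9/400) = 4591/5000 ≈ 0.918200
step 5 [5y] bond c/1=13/200: DF=(2392537/2000000 − 13/200·(0.987900+0.950100+0.947600+0.918200))/(1+13/200) = 8911/10000 ≈ 0.891100

1 1 9879/10000
2 2 9501/10000
3 3 2369/2500
4 4 4591/5000
5 5 8911/10000
s(4y) = (1/(4591/5000) − 1)/(4) = 409/18364 ≈ 2.2272%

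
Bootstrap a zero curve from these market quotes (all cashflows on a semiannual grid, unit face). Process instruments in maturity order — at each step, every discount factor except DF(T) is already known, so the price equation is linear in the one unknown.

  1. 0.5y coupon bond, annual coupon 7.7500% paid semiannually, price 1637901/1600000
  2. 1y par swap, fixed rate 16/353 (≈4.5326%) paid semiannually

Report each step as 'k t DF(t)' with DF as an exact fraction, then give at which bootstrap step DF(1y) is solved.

1 1/2 1971/2000
2 1 239/250
DF(1y) is solved at step 2

step 1 [0.5y] bond c/2=31/800: DF=(1637901/1600000 − 31/800·(0))/(1+31/800) = 1971/2000 ≈ 0.985500
step 2 [1y] swap r/2=8/353: DF=(1 − 8/353·(0.985500))/(1+8/353) = 239/250 ≈ 0.956000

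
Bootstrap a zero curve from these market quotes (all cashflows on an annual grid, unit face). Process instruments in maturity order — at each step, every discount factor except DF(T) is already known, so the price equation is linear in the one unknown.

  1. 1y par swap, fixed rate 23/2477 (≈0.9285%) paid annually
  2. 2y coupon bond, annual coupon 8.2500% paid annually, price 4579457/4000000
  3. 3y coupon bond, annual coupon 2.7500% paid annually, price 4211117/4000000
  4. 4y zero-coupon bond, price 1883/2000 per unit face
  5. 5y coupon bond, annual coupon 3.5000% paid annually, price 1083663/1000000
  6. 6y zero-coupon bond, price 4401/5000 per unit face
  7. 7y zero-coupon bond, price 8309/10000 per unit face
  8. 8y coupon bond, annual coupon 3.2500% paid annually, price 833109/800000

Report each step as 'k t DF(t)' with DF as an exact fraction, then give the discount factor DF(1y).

step 1 [1y] swap r/1=23/2477: DF=(1 − 23/2477·(0))/(1+23/2477) = 2477/2500 ≈ 0.990800
step 2 [2y] bond c/1=33/400: DF=(4579457/4000000 − 33/400·(0.990800))/(1+33/400) = 9821/10000 ≈ 0.982100
step 3 [3y] bond c/1=11/400: DF=(4211117/4000000 − 11/400·(0.990800+0.982100))/(1+11/400) = 4859/5000 ≈ 0.971800
step 4 [4y] zero: DF = P = 1883/2000 ≈ 0.941500
step 5 [5y] bond c/1=7/200: DF=(1083663/1000000 − 7/200·(0.990800+0.982100+0.971800+0.941500))/(1+7/200) = 2289/2500 ≈ 0.915600
step 6 [6y] zero: DF = P = 4401/5000 ≈ 0.880200
step 7 [7y] zero: DF = P = 8309/10000 ≈ 0.830900
step 8 [8y] bond c/1=13/400: DF=(833109/800000 − 13/400·(0.990800+0.982100+0.971800+0.941500+0.915600+0.880200+0.830900))/(1+13/400) = 2009/2500 ≈ 0.803600

1 1 2477/2500
2 2 9821/10000
3 3 4859/5000
4 4 1883/2000
5 5 2289/2500
6 6 4401/5000
7 7 8309/10000
8 8 2009/2500
DF(1y) = 2477/2500 ≈ 0.990800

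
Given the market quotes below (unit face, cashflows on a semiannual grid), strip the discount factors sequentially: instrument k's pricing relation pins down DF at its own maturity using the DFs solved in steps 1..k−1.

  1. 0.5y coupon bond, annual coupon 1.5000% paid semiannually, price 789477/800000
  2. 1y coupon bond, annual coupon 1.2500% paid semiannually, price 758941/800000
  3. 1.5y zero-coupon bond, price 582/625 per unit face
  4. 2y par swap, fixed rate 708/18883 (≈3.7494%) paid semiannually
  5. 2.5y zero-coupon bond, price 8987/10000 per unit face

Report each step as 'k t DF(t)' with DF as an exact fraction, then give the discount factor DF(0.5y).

step 1 [0.5y] bond c/2=3/400: DF=(789477/800000 − 3/400·(0))/(1+3/400) = 1959/2000 ≈ 0.979500
step 2 [1y] bond c/2=1/160: DF=(758941/800000 − 1/160·(0.979500))/(1+1/160) = 9367/10000 ≈ 0.936700
step 3 [1.5y] zero: DF = P = 582/625 ≈ 0.931200
step 4 [2y] swap r/2=354/18883: DF=(1 − 354/18883·(0.979500+0.936700+0.931200))/(1+354/18883) = 2323/2500 ≈ 0.929200
step 5 [2.5y] zero: DF = P = 8987/10000 ≈ 0.898700

1 1/2 1959/2000
2 1 9367/10000
3 3/2 582/625
4 2 2323/2500
5 5/2 8987/10000
DF(0.5y) = 1959/2000 ≈ 0.979500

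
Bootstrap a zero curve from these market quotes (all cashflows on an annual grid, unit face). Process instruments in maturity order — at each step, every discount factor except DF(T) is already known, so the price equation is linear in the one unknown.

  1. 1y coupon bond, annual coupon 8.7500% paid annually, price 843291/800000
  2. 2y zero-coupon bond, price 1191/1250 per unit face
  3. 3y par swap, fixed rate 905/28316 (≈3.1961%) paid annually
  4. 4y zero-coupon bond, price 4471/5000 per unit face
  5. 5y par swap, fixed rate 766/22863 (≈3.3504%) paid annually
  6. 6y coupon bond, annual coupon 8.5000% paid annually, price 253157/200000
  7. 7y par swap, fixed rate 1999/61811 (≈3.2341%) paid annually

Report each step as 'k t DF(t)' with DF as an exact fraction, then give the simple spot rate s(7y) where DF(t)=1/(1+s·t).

step 1 [1y] bond c/1=7/80: DF=(843291/800000 − 7/80·(0))/(1+7/80) = 9693/10000 ≈ 0.969300
step 2 [2y] zero: DF = P = 1191/1250 ≈ 0.952800
step 3 [3y] swap r/1=905/28316: DF=(1 − 905/28316·(0.969300+0.952800))/(1+905/28316) = 1819/2000 ≈ 0.909500
step 4 [4y] zero: DF = P = 4471/5000 ≈ 0.894200
step 5 [5y] swap r/1=766/22863: DF=(1 − 766/22863·(0.969300+0.952800+0.909500+0.894200))/(1+766/22863) = 2117/2500 ≈ 0.846800
step 6 [6y] bond c/1=17/200: DF=(253157/200000 − 17/200·(0.969300+0.952800+0.909500+0.894200+0.846800))/(1+17/200) = 2021/2500 ≈ 0.808400
step 7 [7y] swap r/1=1999/61811: DF=(1 − 1999/61811·(0.969300+0.952800+0.909500+0.894200+0.846800+0.808400))/(1+1999/61811) = 8001/10000 ≈ 0.800100

1 1 9693/10000
2 2 1191/1250
3 3 1819/2000
4 4 4471/5000
5 5 2117/2500
6 6 2021/2500
7 7 8001/10000
s(7y) = (1/(8001/10000) − 1)/(7) = 1999/56007 ≈ 3.5692%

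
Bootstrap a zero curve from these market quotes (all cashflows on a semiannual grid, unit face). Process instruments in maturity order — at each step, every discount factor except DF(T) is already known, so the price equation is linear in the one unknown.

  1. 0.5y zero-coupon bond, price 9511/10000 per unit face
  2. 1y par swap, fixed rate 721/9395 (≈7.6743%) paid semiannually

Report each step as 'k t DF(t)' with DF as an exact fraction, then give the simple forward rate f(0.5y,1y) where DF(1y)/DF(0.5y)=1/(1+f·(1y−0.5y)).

step 1 [0.5y] zero: DF = P = 9511/10000 ≈ 0.951100
step 2 [1y] swap r/2=721/18790: DF=(1 − 721/18790·(0.951100))/(1+721/18790) = 9279/10000 ≈ 0.927900

1 1/2 9511/10000
2 1 9279/10000
f(0.5y,1y) = ((9511/10000)/(9279/10000) − 1)/(1/2) = 464/9279 ≈ 5.0005%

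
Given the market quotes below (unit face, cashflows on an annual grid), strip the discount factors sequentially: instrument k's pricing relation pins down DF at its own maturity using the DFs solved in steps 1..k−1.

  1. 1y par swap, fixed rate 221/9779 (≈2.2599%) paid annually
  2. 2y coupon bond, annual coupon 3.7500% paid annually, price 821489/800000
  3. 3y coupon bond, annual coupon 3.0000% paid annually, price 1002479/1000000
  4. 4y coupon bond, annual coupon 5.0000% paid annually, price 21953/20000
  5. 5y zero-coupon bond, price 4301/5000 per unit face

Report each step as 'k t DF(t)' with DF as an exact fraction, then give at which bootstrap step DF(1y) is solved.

1 1 9779/10000
2 2 1193/1250
3 3 917/1000
4 4 9097/10000
5 5 4301/5000
DF(1y) is solved at step 1

step 1 [1y] swap r/1=221/9779: DF=(1 − 221/9779·(0))/(1+221/9779) = 9779/10000 ≈ 0.977900
step 2 [2y] bond c/1=3/80: DF=(821489/800000 − 3/80·(0.977900))/(1+3/80) = 1193/1250 ≈ 0.954400
step 3 [3y] bond c/1=3/100: DF=(1002479/1000000 − 3/100·(0.977900+0.954400))/(1+3/100) = 917/1000 ≈ 0.917000
step 4 [4y] bond c/1=1/20: DF=(21953/20000 − 1/20·(0.977900+0.954400+0.917000))/(1+1/20) = 9097/10000 ≈ 0.909700
step 5 [5y] zero: DF = P = 4301/5000 ≈ 0.860200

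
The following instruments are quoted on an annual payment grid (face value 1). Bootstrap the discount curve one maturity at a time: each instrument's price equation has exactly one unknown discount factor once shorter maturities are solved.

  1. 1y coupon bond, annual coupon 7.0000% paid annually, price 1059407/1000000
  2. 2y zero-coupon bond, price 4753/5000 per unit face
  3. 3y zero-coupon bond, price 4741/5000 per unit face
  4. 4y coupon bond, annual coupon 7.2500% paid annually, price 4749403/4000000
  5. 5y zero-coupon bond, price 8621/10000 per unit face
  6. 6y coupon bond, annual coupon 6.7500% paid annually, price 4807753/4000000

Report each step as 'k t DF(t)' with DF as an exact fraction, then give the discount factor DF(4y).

1 1 9901/10000
2 2 4753/5000
3 3 4741/5000
4 4 4559/5000
5 5 8621/10000
6 6 8311/10000
DF(4y) = 4559/5000 ≈ 0.911800

step 1 [1y] bond c/1=7/100: DF=(1059407/1000000 − 7/100·(0))/(1+7/100) = 9901/10000 ≈ 0.990100
step 2 [2y] zero: DF = P = 4753/5000 ≈ 0.950600
step 3 [3y] zero: DF = P = 4741/5000 ≈ 0.948200
step 4 [4y] bond c/1=29/400: DF=(4749403/4000000 − 29/400·(0.990100+0.950600+0.948200))/(1+29/400) = 4559/5000 ≈ 0.911800
step 5 [5y] zero: DF = P = 8621/10000 ≈ 0.862100
step 6 [6y] bond c/1=27/400: DF=(4807753/4000000 − 27/400·(0.990100+0.950600+0.948200+0.911800+0.862100))/(1+27/400) = 8311/10000 ≈ 0.831100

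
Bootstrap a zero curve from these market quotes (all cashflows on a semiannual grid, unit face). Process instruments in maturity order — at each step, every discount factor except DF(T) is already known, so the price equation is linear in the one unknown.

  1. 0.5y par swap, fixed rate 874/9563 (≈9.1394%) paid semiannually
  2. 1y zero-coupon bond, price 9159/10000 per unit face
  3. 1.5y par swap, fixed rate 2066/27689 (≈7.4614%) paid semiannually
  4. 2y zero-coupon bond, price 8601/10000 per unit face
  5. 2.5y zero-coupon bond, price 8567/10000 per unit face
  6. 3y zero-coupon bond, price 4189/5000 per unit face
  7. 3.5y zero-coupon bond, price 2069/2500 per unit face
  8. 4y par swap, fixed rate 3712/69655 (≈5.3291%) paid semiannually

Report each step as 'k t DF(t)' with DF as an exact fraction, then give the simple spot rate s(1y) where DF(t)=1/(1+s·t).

1 1/2 9563/10000
2 1 9159/10000
3 3/2 8967/10000
4 2 8601/10000
5 5/2 8567/10000
6 3 4189/5000
7 7/2 2069/2500
8 4 509/625
s(1y) = (1/(9159/10000) − 1)/(1) = 841/9159 ≈ 9.1822%

step 1 [0.5y] swap r/2=437/9563: DF=(1 − 437/9563·(0))/(1+437/9563) = 9563/10000 ≈ 0.956300
step 2 [1y] zero: DF = P = 9159/10000 ≈ 0.915900
step 3 [1.5y] swap r/2=1033/27689: DF=(1 − 1033/27689·(0.956300+0.915900))/(1+1033/27689) = 8967/10000 ≈ 0.896700
step 4 [2y] zero: DF = P = 8601/10000 ≈ 0.860100
step 5 [2.5y] zero: DF = P = 8567/10000 ≈ 0.856700
step 6 [3y] zero: DF = P = 4189/5000 ≈ 0.837800
step 7 [3.5y] zero: DF = P = 2069/2500 ≈ 0.827600
step 8 [4y] swap r/2=1856/69655: DF=(1 − 1856/69655·(0.956300+0.915900+0.896700+0.860100+0.856700+0.837800+0.827600))/(1+1856/69655) = 509/625 ≈ 0.814400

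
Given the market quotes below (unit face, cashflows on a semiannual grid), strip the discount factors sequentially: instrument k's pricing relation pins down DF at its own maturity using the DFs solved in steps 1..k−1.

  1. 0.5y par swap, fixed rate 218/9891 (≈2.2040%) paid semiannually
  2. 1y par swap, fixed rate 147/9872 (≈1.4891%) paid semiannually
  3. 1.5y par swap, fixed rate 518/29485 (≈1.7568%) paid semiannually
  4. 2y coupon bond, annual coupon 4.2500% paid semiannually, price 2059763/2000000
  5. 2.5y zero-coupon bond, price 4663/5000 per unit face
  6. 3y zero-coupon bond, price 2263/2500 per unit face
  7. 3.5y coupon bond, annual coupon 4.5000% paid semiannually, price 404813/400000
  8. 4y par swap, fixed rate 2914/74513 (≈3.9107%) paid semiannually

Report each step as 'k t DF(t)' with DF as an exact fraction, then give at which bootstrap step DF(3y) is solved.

1 1/2 9891/10000
2 1 9853/10000
3 3/2 9741/10000
4 2 9471/10000
5 5/2 4663/5000
6 3 2263/2500
7 7/2 2159/2500
8 4 8543/10000
DF(3y) is solved at step 6

step 1 [0.5y] swap r/2=109/9891: DF=(1 − 109/9891·(0))/(1+109/9891) = 9891/10000 ≈ 0.989100
step 2 [1y] swap r/2=147/19744: DF=(1 − 147/19744·(0.989100))/(1+147/19744) = 9853/10000 ≈ 0.985300
step 3 [1.5y] swap r/2=259/29485: DF=(1 − 259/29485·(0.989100+0.985300))/(1+259/29485) = 9741/10000 ≈ 0.974100
step 4 [2y] bond c/2=17/800: DF=(2059763/2000000 − 17/800·(0.989100+0.985300+0.974100))/(1+17/800) = 9471/10000 ≈ 0.947100
step 5 [2.5y] zero: DF = P = 4663/5000 ≈ 0.932600
step 6 [3y] zero: DF = P = 2263/2500 ≈ 0.905200
step 7 [3.5y] bond c/2=9/400: DF=(404813/400000 − 9/400·(0.989100+0.985300+0.974100+0.947100+0.932600+0.905200))/(1+9/400) = 2159/2500 ≈ 0.863600
step 8 [4y] swap r/2=1457/74513: DF=(1 − 1457/74513·(0.989100+0.985300+0.974100+0.947100+0.932600+0.905200+0.863600))/(1+1457/74513) = 8543/10000 ≈ 0.854300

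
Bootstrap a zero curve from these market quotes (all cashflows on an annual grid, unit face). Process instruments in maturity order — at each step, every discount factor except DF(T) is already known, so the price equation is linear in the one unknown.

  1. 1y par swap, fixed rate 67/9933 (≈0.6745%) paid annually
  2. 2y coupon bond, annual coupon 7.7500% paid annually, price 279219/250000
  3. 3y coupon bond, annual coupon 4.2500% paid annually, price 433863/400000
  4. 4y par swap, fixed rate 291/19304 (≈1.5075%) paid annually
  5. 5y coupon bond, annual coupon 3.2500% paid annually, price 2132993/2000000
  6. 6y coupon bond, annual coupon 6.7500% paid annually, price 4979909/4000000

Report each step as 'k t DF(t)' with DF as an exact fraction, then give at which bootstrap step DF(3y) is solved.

step 1 [1y] swap r/1=67/9933: DF=(1 − 67/9933·(0))/(1+67/9933) = 9933/10000 ≈ 0.993300
step 2 [2y] bond c/1=31/400: DF=(279219/250000 − 31/400·(0.993300))/(1+31/400) = 9651/10000 ≈ 0.965100
step 3 [3y] bond c/1=17/400: DF=(433863/400000 − 17/400·(0.993300+0.965100))/(1+17/400) = 4803/5000 ≈ 0.960600
step 4 [4y] swap r/1=291/19304: DF=(1 − 291/19304·(0.993300+0.965100+0.960600))/(1+291/19304) = 4709/5000 ≈ 0.941800
step 5 [5y] bond c/1=13/400: DF=(2132993/2000000 − 13/400·(0.993300+0.965100+0.960600+0.941800))/(1+13/400) = 4557/5000 ≈ 0.911400
step 6 [6y] bond c/1=27/400: DF=(4979909/4000000 − 27/400·(0.993300+0.965100+0.960600+0.941800+0.911400))/(1+27/400) = 1729/2000 ≈ 0.864500

1 1 9933/10000
2 2 9651/10000
3 3 4803/5000
4 4 4709/5000
5 5 4557/5000
6 6 1729/2000
DF(3y) is solved at step 3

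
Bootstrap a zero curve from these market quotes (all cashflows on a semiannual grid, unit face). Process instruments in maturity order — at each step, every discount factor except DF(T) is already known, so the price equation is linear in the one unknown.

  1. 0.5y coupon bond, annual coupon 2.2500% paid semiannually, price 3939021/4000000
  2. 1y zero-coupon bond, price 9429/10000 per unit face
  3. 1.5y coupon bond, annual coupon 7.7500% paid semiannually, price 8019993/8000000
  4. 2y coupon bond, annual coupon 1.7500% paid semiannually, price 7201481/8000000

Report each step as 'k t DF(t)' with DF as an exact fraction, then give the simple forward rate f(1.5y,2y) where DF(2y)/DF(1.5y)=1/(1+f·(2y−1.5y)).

1 1/2 4869/5000
2 1 9429/10000
3 3/2 1117/1250
4 2 217/250
f(1.5y,2y) = ((1117/1250)/(217/250) − 1)/(1/2) = 64/1085 ≈ 5.8986%

step 1 [0.5y] bond c/2=9/800: DF=(3939021/4000000 − 9/800·(0))/(1+9/800) = 4869/5000 ≈ 0.973800
step 2 [1y] zero: DF = P = 9429/10000 ≈ 0.942900
step 3 [1.5y] bond c/2=31/800: DF=(8019993/8000000 − 31/800·(0.973800+0.942900))/(1+31/800) = 1117/1250 ≈ 0.893600
step 4 [2y] bond c/2=7/800: DF=(7201481/8000000 − 7/800·(0.973800+0.942900+0.893600))/(1+7/800) = 217/250 ≈ 0.868000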